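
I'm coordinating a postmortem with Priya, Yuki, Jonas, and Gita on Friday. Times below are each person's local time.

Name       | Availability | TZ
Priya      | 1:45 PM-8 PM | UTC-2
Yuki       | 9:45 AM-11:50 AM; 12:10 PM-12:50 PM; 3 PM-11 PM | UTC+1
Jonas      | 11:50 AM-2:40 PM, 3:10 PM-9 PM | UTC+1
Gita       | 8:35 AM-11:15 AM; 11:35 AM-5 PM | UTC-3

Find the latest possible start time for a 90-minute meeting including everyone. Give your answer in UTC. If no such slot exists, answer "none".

18:30

Priya in UTC: 15:45-22:00 (add 2h to convert from UTC-2).
Yuki in UTC: 08:45-10:50, 11:10-11:50, 14:00-22:00 (subtract 1h to convert from UTC+1).
Jonas in UTC: 10:50-13:40, 14:10-20:00 (subtract 1h to convert from UTC+1).
Gita in UTC: 11:35-14:15, 14:35-20:00 (add 3h to convert from UTC-3).
Priya ∩ Yuki: 15:45-22:00.
Priya ∩ Yuki ∩ Jonas: 15:45-20:00.
Priya ∩ Yuki ∩ Jonas ∩ Gita: 15:45-20:00.
The last common window of at least 90 minutes is 15:45-20:00; a 90-minute meeting can start as late as 18:30 and still end by 20:00.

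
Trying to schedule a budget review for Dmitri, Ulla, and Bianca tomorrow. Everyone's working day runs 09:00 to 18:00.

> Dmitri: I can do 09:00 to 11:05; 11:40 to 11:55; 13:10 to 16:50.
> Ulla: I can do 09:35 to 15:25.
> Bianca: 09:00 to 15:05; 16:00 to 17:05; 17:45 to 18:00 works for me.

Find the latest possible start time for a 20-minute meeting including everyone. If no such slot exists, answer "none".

Dmitri ∩ Ulla: 09:35-11:05, 11:40-11:55, 13:10-15:25.
Dmitri ∩ Ulla ∩ Bianca: 09:35-11:05, 11:40-11:55, 13:10-15:05.
The last common window of at least 20 minutes is 13:10-15:05; a 20-minute meeting can start as late as 14:45 and still end by 15:05.

14:45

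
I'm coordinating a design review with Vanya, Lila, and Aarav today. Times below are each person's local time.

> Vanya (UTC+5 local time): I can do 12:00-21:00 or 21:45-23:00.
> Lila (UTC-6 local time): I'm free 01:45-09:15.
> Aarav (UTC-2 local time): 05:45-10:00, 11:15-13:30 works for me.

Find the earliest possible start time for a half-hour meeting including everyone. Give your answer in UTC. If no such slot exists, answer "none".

Vanya in UTC: 07:00-16:00, 16:45-18:00 (subtract 5h to convert from UTC+5).
Lila in UTC: 07:45-15:15 (add 6h to convert from UTC-6).
Aarav in UTC: 07:45-12:00, 13:15-15:30 (add 2h to convert from UTC-2).
Vanya ∩ Lila: 07:45-15:15.
Vanya ∩ Lila ∩ Aarav: 07:45-12:00, 13:15-15:15.
The first common window of at least 30 minutes is 07:45-12:00, so the earliest start is 07:45.

07:45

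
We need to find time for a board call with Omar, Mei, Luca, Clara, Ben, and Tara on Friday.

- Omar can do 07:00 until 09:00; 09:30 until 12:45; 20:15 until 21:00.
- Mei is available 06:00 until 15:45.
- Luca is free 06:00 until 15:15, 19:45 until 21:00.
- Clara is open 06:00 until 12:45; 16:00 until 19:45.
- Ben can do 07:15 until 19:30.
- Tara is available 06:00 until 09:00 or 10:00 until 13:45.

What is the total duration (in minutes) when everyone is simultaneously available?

270

Omar ∩ Mei: 07:00-09:00, 09:30-12:45.
Omar ∩ Mei ∩ Luca: 07:00-09:00, 09:30-12:45.
Omar ∩ Mei ∩ Luca ∩ Clara: 07:00-09:00, 09:30-12:45.
Omar ∩ Mei ∩ Luca ∩ Clara ∩ Ben: 07:15-09:00, 09:30-12:45.
Omar ∩ Mei ∩ Luca ∩ Clara ∩ Ben ∩ Tara: 07:15-09:00, 10:00-12:45.
Summing the common windows: 105 + 165 = 270 minutes.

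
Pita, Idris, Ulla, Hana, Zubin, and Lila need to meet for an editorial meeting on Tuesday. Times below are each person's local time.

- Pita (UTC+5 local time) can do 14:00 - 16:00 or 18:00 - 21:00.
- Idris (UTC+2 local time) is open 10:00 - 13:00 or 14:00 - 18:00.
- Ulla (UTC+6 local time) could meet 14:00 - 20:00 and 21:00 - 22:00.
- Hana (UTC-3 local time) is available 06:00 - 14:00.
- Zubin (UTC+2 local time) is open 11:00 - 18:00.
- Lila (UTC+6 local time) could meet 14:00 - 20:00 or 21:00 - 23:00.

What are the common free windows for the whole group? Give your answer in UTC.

Pita in UTC: 09:00-11:00, 13:00-16:00 (subtract 5h to convert from UTC+5).
Idris in UTC: 08:00-11:00, 12:00-16:00 (subtract 2h to convert from UTC+2).
Ulla in UTC: 08:00-14:00, 15:00-16:00 (subtract 6h to convert from UTC+6).
Hana in UTC: 09:00-17:00 (add 3h to convert from UTC-3).
Zubin in UTC: 09:00-16:00 (subtract 2h to convert from UTC+2).
Lila in UTC: 08:00-14:00, 15:00-17:00 (subtract 6h to convert from UTC+6).
Pita ∩ Idris: 09:00-11:00, 13:00-16:00.
Pita ∩ Idris ∩ Ulla: 09:00-11:00, 13:00-14:00, 15:00-16:00.
Pita ∩ Idris ∩ Ulla ∩ Hana: 09:00-11:00, 13:00-14:00, 15:00-16:00.
Pita ∩ Idris ∩ Ulla ∩ Hana ∩ Zubin: 09:00-11:00, 13:00-14:00, 15:00-16:00.
Pita ∩ Idris ∩ Ulla ∩ Hana ∩ Zubin ∩ Lila: 09:00-11:00, 13:00-14:00, 15:00-16:00.

09:00-11:00, 13:00-14:00, 15:00-16:00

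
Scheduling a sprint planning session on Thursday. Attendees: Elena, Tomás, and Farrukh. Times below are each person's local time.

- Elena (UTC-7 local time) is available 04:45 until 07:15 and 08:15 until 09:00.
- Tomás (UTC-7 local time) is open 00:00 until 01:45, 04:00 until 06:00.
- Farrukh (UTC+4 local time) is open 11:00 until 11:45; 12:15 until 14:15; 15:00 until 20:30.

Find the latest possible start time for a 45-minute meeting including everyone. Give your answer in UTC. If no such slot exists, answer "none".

Elena in UTC: 11:45-14:15, 15:15-16:00 (add 7h to convert from UTC-7).
Tomás in UTC: 07:00-08:45, 11:00-13:00 (add 7h to convert from UTC-7).
Farrukh in UTC: 07:00-07:45, 08:15-10:15, 11:00-16:30 (subtract 4h to convert from UTC+4).
Elena ∩ Tomás: 11:45-13:00.
Elena ∩ Tomás ∩ Farrukh: 11:45-13:00.
Those are the intersection windows.
The last common window of at least 45 minutes is 11:45-13:00; a 45-minute meeting can start as late as 12:15 and still end by 13:00.

12:15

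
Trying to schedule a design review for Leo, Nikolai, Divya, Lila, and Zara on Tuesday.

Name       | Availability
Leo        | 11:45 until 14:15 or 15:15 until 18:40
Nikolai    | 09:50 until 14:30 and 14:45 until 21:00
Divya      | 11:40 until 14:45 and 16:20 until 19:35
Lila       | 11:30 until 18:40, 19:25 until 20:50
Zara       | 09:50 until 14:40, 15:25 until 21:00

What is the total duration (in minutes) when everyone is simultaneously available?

290

Leo ∩ Nikolai: 11:45-14:15, 15:15-18:40.
Leo ∩ Nikolai ∩ Divya: 11:45-14:15, 16:20-18:40.
Leo ∩ Nikolai ∩ Divya ∩ Lila: 11:45-14:15, 16:20-18:40.
Leo ∩ Nikolai ∩ Divya ∩ Lila ∩ Zara: 11:45-14:15, 16:20-18:40.
Summing the common windows: 150 + 140 = 290 minutes.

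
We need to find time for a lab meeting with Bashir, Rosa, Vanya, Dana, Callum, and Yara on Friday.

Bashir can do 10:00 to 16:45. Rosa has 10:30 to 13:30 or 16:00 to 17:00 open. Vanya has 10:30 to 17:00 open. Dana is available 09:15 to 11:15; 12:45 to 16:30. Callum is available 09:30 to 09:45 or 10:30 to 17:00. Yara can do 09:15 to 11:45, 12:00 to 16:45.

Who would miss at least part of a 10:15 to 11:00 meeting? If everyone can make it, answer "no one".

Bashir: free for 10:15-11:00. Rosa: not fully free for 10:15-11:00. Vanya: not fully free for 10:15-11:00. Dana: free for 10:15-11:00. Callum: not fully free for 10:15-11:00. Yara: free for 10:15-11:00.

Callum, Rosa, Vanya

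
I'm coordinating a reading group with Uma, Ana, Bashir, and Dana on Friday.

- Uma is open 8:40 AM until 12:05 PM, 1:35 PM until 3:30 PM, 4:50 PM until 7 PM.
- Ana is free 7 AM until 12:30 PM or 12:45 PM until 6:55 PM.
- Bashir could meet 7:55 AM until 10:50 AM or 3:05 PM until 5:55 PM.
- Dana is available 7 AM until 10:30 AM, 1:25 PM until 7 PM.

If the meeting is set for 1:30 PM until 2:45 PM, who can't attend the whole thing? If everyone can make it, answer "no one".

Bashir, Uma

Uma: not fully free for 13:30-14:45. Ana: free for 13:30-14:45. Bashir: not fully free for 13:30-14:45. Dana: free for 13:30-14:45.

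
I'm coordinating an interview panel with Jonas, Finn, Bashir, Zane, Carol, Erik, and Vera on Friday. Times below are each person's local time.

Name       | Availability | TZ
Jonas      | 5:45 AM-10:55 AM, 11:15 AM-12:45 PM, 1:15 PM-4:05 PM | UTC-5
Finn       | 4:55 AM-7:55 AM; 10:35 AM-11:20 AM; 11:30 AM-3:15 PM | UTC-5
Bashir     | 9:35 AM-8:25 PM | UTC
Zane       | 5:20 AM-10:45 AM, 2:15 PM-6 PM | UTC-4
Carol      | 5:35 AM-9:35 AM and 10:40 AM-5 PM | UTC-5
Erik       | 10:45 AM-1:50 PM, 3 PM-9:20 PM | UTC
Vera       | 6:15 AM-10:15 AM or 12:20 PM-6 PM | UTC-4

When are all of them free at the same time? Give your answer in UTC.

Jonas in UTC: 10:45-15:55, 16:15-17:45, 18:15-21:05 (add 5h to convert from UTC-5).
Finn in UTC: 09:55-12:55, 15:35-16:20, 16:30-20:15 (add 5h to convert from UTC-5).
Bashir in UTC: 09:35-20:25.
Zane in UTC: 09:20-14:45, 18:15-22:00 (add 4h to convert from UTC-4).
Carol in UTC: 10:35-14:35, 15:40-22:00 (add 5h to convert from UTC-5).
Erik in UTC: 10:45-13:50, 15:00-21:20.
Vera in UTC: 10:15-14:15, 16:20-22:00 (add 4h to convert from UTC-4).
Jonas ∩ Finn: 10:45-12:55, 15:35-15:55, 16:15-16:20, 16:30-17:45, 18:15-20:15.
Jonas ∩ Finn ∩ Bashir: 10:45-12:55, 15:35-15:55, 16:15-16:20, 16:30-17:45, 18:15-20:15.
Jonas ∩ Finn ∩ Bashir ∩ Zane: 10:45-12:55, 18:15-20:15.
Jonas ∩ Finn ∩ Bashir ∩ Zane ∩ Carol: 10:45-12:55, 18:15-20:15.
Jonas ∩ Finn ∩ Bashir ∩ Zane ∩ Carol ∩ Erik: 10:45-12:55, 18:15-20:15.
Jonas ∩ Finn ∩ Bashir ∩ Zane ∩ Carol ∩ Erik ∩ Vera: 10:45-12:55, 18:15-20:15.

10:45-12:55, 18:15-20:15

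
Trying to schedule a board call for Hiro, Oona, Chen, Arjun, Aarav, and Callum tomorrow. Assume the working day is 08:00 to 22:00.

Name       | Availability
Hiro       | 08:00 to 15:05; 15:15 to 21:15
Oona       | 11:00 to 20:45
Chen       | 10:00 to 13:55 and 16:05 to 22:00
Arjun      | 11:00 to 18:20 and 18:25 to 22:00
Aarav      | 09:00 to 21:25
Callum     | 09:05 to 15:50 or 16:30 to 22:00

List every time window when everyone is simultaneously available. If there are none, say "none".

Hiro ∩ Oona: 11:00-15:05, 15:15-20:45.
Hiro ∩ Oona ∩ Chen: 11:00-13:55, 16:05-20:45.
Hiro ∩ Oona ∩ Chen ∩ Arjun: 11:00-13:55, 16:05-18:20, 18:25-20:45.
Hiro ∩ Oona ∩ Chen ∩ Arjun ∩ Aarav: 11:00-13:55, 16:05-18:20, 18:25-20:45.
Hiro ∩ Oona ∩ Chen ∩ Arjun ∩ Aarav ∩ Callum: 11:00-13:55, 16:30-18:20, 18:25-20:45.
Those are the intersection windows.

11:00-13:55, 16:30-18:20, 18:25-20:45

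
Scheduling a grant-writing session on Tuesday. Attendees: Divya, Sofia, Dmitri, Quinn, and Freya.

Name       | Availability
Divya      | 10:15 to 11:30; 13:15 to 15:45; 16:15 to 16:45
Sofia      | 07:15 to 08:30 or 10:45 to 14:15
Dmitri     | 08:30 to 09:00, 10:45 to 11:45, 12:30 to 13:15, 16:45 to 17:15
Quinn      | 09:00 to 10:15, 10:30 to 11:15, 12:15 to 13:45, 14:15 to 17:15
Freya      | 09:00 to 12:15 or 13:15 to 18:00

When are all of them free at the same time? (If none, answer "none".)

Divya ∩ Sofia: 10:45-11:30, 13:15-14:15.
Divya ∩ Sofia ∩ Dmitri: 10:45-11:30.
Divya ∩ Sofia ∩ Dmitri ∩ Quinn: 10:45-11:15.
Divya ∩ Sofia ∩ Dmitri ∩ Quinn ∩ Freya: 10:45-11:15.

10:45-11:15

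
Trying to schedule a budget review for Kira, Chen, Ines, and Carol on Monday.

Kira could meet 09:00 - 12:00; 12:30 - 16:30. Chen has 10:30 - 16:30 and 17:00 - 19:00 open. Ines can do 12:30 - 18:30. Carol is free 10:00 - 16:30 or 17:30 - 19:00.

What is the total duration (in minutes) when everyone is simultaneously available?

240

Kira ∩ Chen: 10:30-12:00, 12:30-16:30.
Kira ∩ Chen ∩ Ines: 12:30-16:30.
Kira ∩ Chen ∩ Ines ∩ Carol: 12:30-16:30.
Those are the intersection windows.
That's a single block of 240 minutes.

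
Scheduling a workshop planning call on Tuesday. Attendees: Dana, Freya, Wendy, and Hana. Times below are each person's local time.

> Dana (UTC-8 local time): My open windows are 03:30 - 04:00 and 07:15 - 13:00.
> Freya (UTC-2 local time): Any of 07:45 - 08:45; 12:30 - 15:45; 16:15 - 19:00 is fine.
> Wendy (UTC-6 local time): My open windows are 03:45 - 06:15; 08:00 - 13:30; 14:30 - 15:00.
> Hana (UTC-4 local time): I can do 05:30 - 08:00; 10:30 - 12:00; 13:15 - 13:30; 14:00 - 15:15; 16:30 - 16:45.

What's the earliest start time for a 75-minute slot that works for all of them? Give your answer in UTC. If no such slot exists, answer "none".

Dana in UTC: 11:30-12:00, 15:15-21:00 (add 8h to convert from UTC-8).
Freya in UTC: 09:45-10:45, 14:30-17:45, 18:15-21:00 (add 2h to convert from UTC-2).
Wendy in UTC: 09:45-12:15, 14:00-19:30, 20:30-21:00 (add 6h to convert from UTC-6).
Hana in UTC: 09:30-12:00, 14:30-16:00, 17:15-17:30, 18:00-19:15, 20:30-20:45 (add 4h to convert from UTC-4).
Dana ∩ Freya: 15:15-17:45, 18:15-21:00.
Dana ∩ Freya ∩ Wendy: 15:15-17:45, 18:15-19:30, 20:30-21:00.
Dana ∩ Freya ∩ Wendy ∩ Hana: 15:15-16:00, 17:15-17:30, 18:15-19:15, 20:30-20:45.
So the common availability across everyone is 15:15-16:00, 17:15-17:30, 18:15-19:15, 20:30-20:45.
No common window is at least 75 minutes long.

none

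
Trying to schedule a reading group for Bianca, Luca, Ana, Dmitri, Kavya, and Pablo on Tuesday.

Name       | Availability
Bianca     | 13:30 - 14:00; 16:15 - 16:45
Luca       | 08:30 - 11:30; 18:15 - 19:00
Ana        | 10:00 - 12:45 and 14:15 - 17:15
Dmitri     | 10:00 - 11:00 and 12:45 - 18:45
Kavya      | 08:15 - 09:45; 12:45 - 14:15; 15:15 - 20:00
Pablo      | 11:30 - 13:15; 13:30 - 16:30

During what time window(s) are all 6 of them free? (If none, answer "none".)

Bianca ∩ Luca: ∅.
Bianca ∩ Luca ∩ Ana: ∅.
Bianca ∩ Luca ∩ Ana ∩ Dmitri: ∅.
Bianca ∩ Luca ∩ Ana ∩ Dmitri ∩ Kavya: ∅.
Bianca ∩ Luca ∩ Ana ∩ Dmitri ∩ Kavya ∩ Pablo: ∅.
There is no time when everyone is free.

none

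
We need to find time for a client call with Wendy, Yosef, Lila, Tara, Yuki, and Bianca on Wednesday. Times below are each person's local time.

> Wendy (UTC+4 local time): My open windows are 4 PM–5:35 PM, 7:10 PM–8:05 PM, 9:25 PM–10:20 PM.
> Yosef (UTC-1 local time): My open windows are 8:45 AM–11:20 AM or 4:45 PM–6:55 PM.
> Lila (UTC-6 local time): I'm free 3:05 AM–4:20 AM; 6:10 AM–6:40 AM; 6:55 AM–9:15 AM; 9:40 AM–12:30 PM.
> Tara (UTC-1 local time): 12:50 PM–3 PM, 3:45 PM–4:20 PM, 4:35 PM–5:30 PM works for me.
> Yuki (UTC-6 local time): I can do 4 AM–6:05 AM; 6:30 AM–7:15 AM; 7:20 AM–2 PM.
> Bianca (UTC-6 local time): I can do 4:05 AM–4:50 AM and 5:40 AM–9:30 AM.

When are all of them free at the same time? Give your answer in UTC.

none

Wendy in UTC: 12:00-13:35, 15:10-16:05, 17:25-18:20 (subtract 4h to convert from UTC+4).
Yosef in UTC: 09:45-12:20, 17:45-19:55 (add 1h to convert from UTC-1).
Lila in UTC: 09:05-10:20, 12:10-12:40, 12:55-15:15, 15:40-18:30 (add 6h to convert from UTC-6).
Tara in UTC: 13:50-16:00, 16:45-17:20, 17:35-18:30 (add 1h to convert from UTC-1).
Yuki in UTC: 10:00-12:05, 12:30-13:15, 13:20-20:00 (add 6h to convert from UTC-6).
Bianca in UTC: 10:05-10:50, 11:40-15:30 (add 6h to convert from UTC-6).
Wendy ∩ Yosef: 12:00-12:20, 17:45-18:20.
Wendy ∩ Yosef ∩ Lila: 12:10-12:20, 17:45-18:20.
Wendy ∩ Yosef ∩ Lila ∩ Tara: 17:45-18:20.
Wendy ∩ Yosef ∩ Lila ∩ Tara ∩ Yuki: 17:45-18:20.
Wendy ∩ Yosef ∩ Lila ∩ Tara ∩ Yuki ∩ Bianca: ∅.
There is no time when everyone is free.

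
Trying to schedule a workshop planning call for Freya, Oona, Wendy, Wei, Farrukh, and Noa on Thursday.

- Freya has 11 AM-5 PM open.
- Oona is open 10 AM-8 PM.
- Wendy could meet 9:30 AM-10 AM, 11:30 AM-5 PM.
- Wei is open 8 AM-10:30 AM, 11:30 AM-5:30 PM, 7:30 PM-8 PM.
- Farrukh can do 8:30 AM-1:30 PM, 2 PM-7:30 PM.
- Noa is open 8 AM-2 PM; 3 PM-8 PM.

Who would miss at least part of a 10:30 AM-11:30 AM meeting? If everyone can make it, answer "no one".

Freya: not fully free for 10:30-11:30. Oona: free for 10:30-11:30. Wendy: not fully free for 10:30-11:30. Wei: not fully free for 10:30-11:30. Farrukh: free for 10:30-11:30. Noa: free for 10:30-11:30.

Freya, Wei, Wendy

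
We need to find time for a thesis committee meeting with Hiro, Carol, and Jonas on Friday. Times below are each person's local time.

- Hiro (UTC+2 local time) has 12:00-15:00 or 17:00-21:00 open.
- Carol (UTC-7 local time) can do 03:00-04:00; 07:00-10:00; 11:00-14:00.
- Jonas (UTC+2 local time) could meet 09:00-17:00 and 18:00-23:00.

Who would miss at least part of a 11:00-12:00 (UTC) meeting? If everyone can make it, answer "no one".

Hiro in UTC: 10:00-13:00, 15:00-19:00 (subtract 2h to convert from UTC+2).
Carol in UTC: 10:00-11:00, 14:00-17:00, 18:00-21:00 (add 7h to convert from UTC-7).
Jonas in UTC: 07:00-15:00, 16:00-21:00 (subtract 2h to convert from UTC+2).
Hiro: free for 11:00-12:00. Carol: not fully free for 11:00-12:00. Jonas: free for 11:00-12:00.

Carol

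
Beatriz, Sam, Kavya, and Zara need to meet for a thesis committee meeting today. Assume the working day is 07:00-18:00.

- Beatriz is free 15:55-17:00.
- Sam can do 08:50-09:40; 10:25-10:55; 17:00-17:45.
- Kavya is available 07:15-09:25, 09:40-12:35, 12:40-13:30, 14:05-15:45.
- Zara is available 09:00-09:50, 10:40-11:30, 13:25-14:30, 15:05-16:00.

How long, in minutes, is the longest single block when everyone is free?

Beatriz ∩ Sam: ∅.
Beatriz ∩ Sam ∩ Kavya: ∅.
Beatriz ∩ Sam ∩ Kavya ∩ Zara: ∅.
There is no time when everyone is free.
No common window exists, so the longest block is 0 minutes.

0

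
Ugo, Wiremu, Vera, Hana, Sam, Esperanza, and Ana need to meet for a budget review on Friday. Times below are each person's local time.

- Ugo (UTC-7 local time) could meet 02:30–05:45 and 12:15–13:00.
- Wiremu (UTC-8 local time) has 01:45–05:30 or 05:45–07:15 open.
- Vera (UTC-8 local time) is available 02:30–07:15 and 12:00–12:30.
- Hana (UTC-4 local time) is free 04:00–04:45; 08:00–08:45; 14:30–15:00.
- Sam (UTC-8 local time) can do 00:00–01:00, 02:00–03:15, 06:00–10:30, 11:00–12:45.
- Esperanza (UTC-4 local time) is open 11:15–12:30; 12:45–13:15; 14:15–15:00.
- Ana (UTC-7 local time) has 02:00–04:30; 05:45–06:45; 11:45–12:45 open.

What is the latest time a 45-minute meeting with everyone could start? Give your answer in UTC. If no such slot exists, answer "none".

none

Ugo in UTC: 09:30-12:45, 19:15-20:00 (add 7h to convert from UTC-7).
Wiremu in UTC: 09:45-13:30, 13:45-15:15 (add 8h to convert from UTC-8).
Vera in UTC: 10:30-15:15, 20:00-20:30 (add 8h to convert from UTC-8).
Hana in UTC: 08:00-08:45, 12:00-12:45, 18:30-19:00 (add 4h to convert from UTC-4).
Sam in UTC: 08:00-09:00, 10:00-11:15, 14:00-18:30, 19:00-20:45 (add 8h to convert from UTC-8).
Esperanza in UTC: 15:15-16:30, 16:45-17:15, 18:15-19:00 (add 4h to convert from UTC-4).
Ana in UTC: 09:00-11:30, 12:45-13:45, 18:45-19:45 (add 7h to convert from UTC-7).
Ugo ∩ Wiremu: 09:45-12:45.
Ugo ∩ Wiremu ∩ Vera: 10:30-12:45.
Ugo ∩ Wiremu ∩ Vera ∩ Hana: 12:00-12:45.
Ugo ∩ Wiremu ∩ Vera ∩ Hana ∩ Sam: ∅.
Ugo ∩ Wiremu ∩ Vera ∩ Hana ∩ Sam ∩ Esperanza: ∅.
Ugo ∩ Wiremu ∩ Vera ∩ Hana ∩ Sam ∩ Esperanza ∩ Ana: ∅.
There is no time when everyone is free.
No common window is at least 45 minutes long.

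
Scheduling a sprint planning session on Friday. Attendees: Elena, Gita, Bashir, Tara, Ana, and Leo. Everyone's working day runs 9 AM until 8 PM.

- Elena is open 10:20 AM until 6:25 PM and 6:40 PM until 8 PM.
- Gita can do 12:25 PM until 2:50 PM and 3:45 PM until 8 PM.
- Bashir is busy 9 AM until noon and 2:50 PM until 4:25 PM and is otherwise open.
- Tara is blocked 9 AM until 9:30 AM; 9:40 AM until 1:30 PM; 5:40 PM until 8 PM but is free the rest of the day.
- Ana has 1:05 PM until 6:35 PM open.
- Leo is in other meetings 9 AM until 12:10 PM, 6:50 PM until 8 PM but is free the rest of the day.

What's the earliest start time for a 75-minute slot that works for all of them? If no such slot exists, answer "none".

13:30

Elena free: 10:20-18:25, 18:40-20:00.
Gita free: 12:25-14:50, 15:45-20:00.
Bashir free: 12:00-14:50, 16:25-20:00 (invert busy blocks within the working day).
Tara free: 09:30-09:40, 13:30-17:40 (invert busy blocks within the working day).
Ana free: 13:05-18:35.
Leo free: 12:10-18:50 (invert busy blocks within the working day).
Elena ∩ Gita: 12:25-14:50, 15:45-18:25, 18:40-20:00.
Elena ∩ Gita ∩ Bashir: 12:25-14:50, 16:25-18:25, 18:40-20:00.
Elena ∩ Gita ∩ Bashir ∩ Tara: 13:30-14:50, 16:25-17:40.
Elena ∩ Gita ∩ Bashir ∩ Tara ∩ Ana: 13:30-14:50, 16:25-17:40.
Elena ∩ Gita ∩ Bashir ∩ Tara ∩ Ana ∩ Leo: 13:30-14:50, 16:25-17:40.
The first common window of at least 75 minutes is 13:30-14:50, so the earliest start is 13:30.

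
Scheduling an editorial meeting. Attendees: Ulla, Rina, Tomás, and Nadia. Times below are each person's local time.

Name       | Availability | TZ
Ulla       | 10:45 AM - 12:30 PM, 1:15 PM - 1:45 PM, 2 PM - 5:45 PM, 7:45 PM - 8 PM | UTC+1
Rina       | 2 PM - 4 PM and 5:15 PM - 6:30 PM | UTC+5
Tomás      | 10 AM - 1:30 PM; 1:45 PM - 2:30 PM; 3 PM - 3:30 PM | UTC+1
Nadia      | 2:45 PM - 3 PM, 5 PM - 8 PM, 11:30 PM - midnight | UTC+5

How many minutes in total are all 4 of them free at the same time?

60

Ulla in UTC: 09:45-11:30, 12:15-12:45, 13:00-16:45, 18:45-19:00 (subtract 1h to convert from UTC+1).
Rina in UTC: 09:00-11:00, 12:15-13:30 (subtract 5h to convert from UTC+5).
Tomás in UTC: 09:00-12:30, 12:45-13:30, 14:00-14:30 (subtract 1h to convert from UTC+1).
Nadia in UTC: 09:45-10:00, 12:00-15:00, 18:30-19:00 (subtract 5h to convert from UTC+5).
Ulla ∩ Rina: 09:45-11:00, 12:15-12:45, 13:00-13:30.
Ulla ∩ Rina ∩ Tomás: 09:45-11:00, 12:15-12:30, 13:00-13:30.
Ulla ∩ Rina ∩ Tomás ∩ Nadia: 09:45-10:00, 12:15-12:30, 13:00-13:30.
Those are the intersection windows.
Summing the common windows: 15 + 15 + 30 = 60 minutes.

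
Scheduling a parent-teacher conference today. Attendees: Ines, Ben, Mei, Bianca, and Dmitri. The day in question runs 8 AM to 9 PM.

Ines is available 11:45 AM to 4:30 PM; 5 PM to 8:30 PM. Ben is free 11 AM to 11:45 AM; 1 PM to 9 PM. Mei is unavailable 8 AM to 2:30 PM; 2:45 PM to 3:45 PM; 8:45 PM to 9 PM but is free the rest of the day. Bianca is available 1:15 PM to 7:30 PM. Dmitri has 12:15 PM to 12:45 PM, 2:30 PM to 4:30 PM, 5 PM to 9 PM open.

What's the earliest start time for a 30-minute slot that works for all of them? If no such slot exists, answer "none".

Ines free: 11:45-16:30, 17:00-20:30.
Ben free: 11:00-11:45, 13:00-21:00.
Mei free: 14:30-14:45, 15:45-20:45 (invert busy blocks within the working day).
Bianca free: 13:15-19:30.
Dmitri free: 12:15-12:45, 14:30-16:30, 17:00-21:00.
Ines ∩ Ben: 13:00-16:30, 17:00-20:30.
Ines ∩ Ben ∩ Mei: 14:30-14:45, 15:45-16:30, 17:00-20:30.
Ines ∩ Ben ∩ Mei ∩ Bianca: 14:30-14:45, 15:45-16:30, 17:00-19:30.
Ines ∩ Ben ∩ Mei ∩ Bianca ∩ Dmitri: 14:30-14:45, 15:45-16:30, 17:00-19:30.
So the common availability across everyone is 14:30-14:45, 15:45-16:30, 17:00-19:30.
The first common window of at least 30 minutes is 15:45-16:30, so the earliest start is 15:45.

15:45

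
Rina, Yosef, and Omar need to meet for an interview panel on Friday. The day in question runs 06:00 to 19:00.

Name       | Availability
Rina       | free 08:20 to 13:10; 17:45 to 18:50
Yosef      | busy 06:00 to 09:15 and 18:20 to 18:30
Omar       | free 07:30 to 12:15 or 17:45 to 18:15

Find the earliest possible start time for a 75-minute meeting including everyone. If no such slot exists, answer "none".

09:15

Rina free: 08:20-13:10, 17:45-18:50.
Yosef free: 09:15-18:20, 18:30-19:00 (invert busy blocks within the working day).
Omar free: 07:30-12:15, 17:45-18:15.
Rina ∩ Yosef: 09:15-13:10, 17:45-18:20, 18:30-18:50.
Rina ∩ Yosef ∩ Omar: 09:15-12:15, 17:45-18:15.
The first common window of at least 75 minutes is 09:15-12:15, so the earliest start is 09:15.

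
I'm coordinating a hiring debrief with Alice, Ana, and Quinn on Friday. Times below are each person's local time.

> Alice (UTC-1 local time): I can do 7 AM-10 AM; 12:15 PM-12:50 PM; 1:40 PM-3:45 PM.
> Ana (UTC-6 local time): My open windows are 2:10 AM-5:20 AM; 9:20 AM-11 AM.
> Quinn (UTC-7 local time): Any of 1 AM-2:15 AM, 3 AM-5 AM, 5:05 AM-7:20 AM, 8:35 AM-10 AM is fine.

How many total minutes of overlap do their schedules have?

195

Alice in UTC: 08:00-11:00, 13:15-13:50, 14:40-16:45 (add 1h to convert from UTC-1).
Ana in UTC: 08:10-11:20, 15:20-17:00 (add 6h to convert from UTC-6).
Quinn in UTC: 08:00-09:15, 10:00-12:00, 12:05-14:20, 15:35-17:00 (add 7h to convert from UTC-7).
Alice ∩ Ana: 08:10-11:00, 15:20-16:45.
Alice ∩ Ana ∩ Quinn: 08:10-09:15, 10:00-11:00, 15:35-16:45.
So the common availability across everyone is 08:10-09:15, 10:00-11:00, 15:35-16:45.
Summing the common windows: 65 + 60 + 70 = 195 minutes.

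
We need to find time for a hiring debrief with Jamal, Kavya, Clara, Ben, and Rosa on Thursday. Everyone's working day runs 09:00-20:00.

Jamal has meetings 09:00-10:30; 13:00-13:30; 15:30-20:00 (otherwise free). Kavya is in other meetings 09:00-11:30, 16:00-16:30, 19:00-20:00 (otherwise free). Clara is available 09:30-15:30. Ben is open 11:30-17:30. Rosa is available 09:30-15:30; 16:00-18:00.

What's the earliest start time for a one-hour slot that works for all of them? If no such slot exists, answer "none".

Jamal free: 10:30-13:00, 13:30-15:30 (invert busy blocks within the working day).
Kavya free: 11:30-16:00, 16:30-19:00 (invert busy blocks within the working day).
Clara free: 09:30-15:30.
Ben free: 11:30-17:30.
Rosa free: 09:30-15:30, 16:00-18:00.
Jamal ∩ Kavya: 11:30-13:00, 13:30-15:30.
Jamal ∩ Kavya ∩ Clara: 11:30-13:00, 13:30-15:30.
Jamal ∩ Kavya ∩ Clara ∩ Ben: 11:30-13:00, 13:30-15:30.
Jamal ∩ Kavya ∩ Clara ∩ Ben ∩ Rosa: 11:30-13:00, 13:30-15:30.
The first common window of at least 60 minutes is 11:30-13:00, so the earliest start is 11:30.

11:30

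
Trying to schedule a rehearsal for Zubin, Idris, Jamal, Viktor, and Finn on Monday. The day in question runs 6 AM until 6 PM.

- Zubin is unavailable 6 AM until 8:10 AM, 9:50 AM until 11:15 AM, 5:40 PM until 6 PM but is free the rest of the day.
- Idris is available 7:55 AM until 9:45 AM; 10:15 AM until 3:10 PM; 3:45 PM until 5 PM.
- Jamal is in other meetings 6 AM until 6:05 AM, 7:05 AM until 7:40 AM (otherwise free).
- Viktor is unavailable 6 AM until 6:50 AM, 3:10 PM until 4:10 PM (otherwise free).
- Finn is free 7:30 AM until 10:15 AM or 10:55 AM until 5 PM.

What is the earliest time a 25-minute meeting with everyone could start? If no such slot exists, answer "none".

08:10

Zubin free: 08:10-09:50, 11:15-17:40 (invert busy blocks within the working day).
Idris free: 07:55-09:45, 10:15-15:10, 15:45-17:00.
Jamal free: 06:05-07:05, 07:40-18:00 (invert busy blocks within the working day).
Viktor free: 06:50-15:10, 16:10-18:00 (invert busy blocks within the working day).
Finn free: 07:30-10:15, 10:55-17:00.
Zubin ∩ Idris: 08:10-09:45, 11:15-15:10, 15:45-17:00.
Zubin ∩ Idris ∩ Jamal: 08:10-09:45, 11:15-15:10, 15:45-17:00.
Zubin ∩ Idris ∩ Jamal ∩ Viktor: 08:10-09:45, 11:15-15:10, 16:10-17:00.
Zubin ∩ Idris ∩ Jamal ∩ Viktor ∩ Finn: 08:10-09:45, 11:15-15:10, 16:10-17:00.
The first common window of at least 25 minutes is 08:10-09:45, so the earliest start is 08:10.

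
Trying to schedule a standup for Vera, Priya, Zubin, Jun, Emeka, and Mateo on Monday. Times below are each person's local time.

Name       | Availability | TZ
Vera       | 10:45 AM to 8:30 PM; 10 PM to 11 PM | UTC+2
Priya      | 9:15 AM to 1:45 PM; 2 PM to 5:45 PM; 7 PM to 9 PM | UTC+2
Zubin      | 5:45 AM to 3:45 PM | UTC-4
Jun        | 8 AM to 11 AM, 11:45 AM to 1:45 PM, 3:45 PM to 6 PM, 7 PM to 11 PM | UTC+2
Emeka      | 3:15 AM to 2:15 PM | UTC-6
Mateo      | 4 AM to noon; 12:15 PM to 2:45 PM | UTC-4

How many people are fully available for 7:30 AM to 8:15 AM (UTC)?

Vera in UTC: 08:45-18:30, 20:00-21:00 (subtract 2h to convert from UTC+2).
Priya in UTC: 07:15-11:45, 12:00-15:45, 17:00-19:00 (subtract 2h to convert from UTC+2).
Zubin in UTC: 09:45-19:45 (add 4h to convert from UTC-4).
Jun in UTC: 06:00-09:00, 09:45-11:45, 13:45-16:00, 17:00-21:00 (subtract 2h to convert from UTC+2).
Emeka in UTC: 09:15-20:15 (add 6h to convert from UTC-6).
Mateo in UTC: 08:00-16:00, 16:15-18:45 (add 4h to convert from UTC-4).
Priya and Jun can make the full 07:30-08:15 slot — that's 2.

2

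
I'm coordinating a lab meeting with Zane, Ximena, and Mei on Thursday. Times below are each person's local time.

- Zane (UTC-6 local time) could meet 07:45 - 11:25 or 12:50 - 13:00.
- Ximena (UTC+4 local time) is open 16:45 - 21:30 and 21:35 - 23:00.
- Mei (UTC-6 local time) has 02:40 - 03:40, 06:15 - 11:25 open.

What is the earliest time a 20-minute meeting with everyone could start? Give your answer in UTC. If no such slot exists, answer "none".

13:45

Zane in UTC: 13:45-17:25, 18:50-19:00 (add 6h to convert from UTC-6).
Ximena in UTC: 12:45-17:30, 17:35-19:00 (subtract 4h to convert from UTC+4).
Mei in UTC: 08:40-09:40, 12:15-17:25 (add 6h to convert from UTC-6).
Zane ∩ Ximena: 13:45-17:25, 18:50-19:00.
Zane ∩ Ximena ∩ Mei: 13:45-17:25.
The first common window of at least 20 minutes is 13:45-17:25, so the earliest start is 13:45.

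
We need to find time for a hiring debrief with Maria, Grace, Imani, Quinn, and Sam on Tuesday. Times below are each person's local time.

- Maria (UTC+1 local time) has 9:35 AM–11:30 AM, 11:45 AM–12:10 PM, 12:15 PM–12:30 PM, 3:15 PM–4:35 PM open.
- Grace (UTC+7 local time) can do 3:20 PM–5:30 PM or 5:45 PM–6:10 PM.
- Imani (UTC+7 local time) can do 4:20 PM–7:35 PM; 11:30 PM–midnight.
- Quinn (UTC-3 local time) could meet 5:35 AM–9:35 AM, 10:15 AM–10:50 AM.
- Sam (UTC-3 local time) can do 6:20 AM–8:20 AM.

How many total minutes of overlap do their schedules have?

95

Maria in UTC: 08:35-10:30, 10:45-11:10, 11:15-11:30, 14:15-15:35 (subtract 1h to convert from UTC+1).
Grace in UTC: 08:20-10:30, 10:45-11:10 (subtract 7h to convert from UTC+7).
Imani in UTC: 09:20-12:35, 16:30-17:00 (subtract 7h to convert from UTC+7).
Quinn in UTC: 08:35-12:35, 13:15-13:50 (add 3h to convert from UTC-3).
Sam in UTC: 09:20-11:20 (add 3h to convert from UTC-3).
Maria ∩ Grace: 08:35-10:30, 10:45-11:10.
Maria ∩ Grace ∩ Imani: 09:20-10:30, 10:45-11:10.
Maria ∩ Grace ∩ Imani ∩ Quinn: 09:20-10:30, 10:45-11:10.
Maria ∩ Grace ∩ Imani ∩ Quinn ∩ Sam: 09:20-10:30, 10:45-11:10.
Those are the intersection windows.
Summing the common windows: 70 + 25 = 95 minutes.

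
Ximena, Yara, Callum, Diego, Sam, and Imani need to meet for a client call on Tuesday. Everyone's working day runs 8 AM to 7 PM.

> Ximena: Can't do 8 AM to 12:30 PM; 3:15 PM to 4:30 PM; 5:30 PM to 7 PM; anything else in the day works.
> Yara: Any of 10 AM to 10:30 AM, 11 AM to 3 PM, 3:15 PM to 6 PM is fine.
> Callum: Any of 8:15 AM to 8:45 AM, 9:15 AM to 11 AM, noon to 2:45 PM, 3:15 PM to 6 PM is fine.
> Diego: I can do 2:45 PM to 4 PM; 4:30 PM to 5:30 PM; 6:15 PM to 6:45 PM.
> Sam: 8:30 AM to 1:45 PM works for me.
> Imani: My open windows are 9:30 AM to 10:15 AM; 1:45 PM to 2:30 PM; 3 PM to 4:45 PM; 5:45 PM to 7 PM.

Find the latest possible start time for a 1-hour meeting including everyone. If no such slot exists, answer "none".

Ximena free: 12:30-15:15, 16:30-17:30 (invert busy blocks within the working day).
Yara free: 10:00-10:30, 11:00-15:00, 15:15-18:00.
Callum free: 08:15-08:45, 09:15-11:00, 12:00-14:45, 15:15-18:00.
Diego free: 14:45-16:00, 16:30-17:30, 18:15-18:45.
Sam free: 08:30-13:45.
Imani free: 09:30-10:15, 13:45-14:30, 15:00-16:45, 17:45-19:00.
Ximena ∩ Yara: 12:30-15:00, 16:30-17:30.
Ximena ∩ Yara ∩ Callum: 12:30-14:45, 16:30-17:30.
Ximena ∩ Yara ∩ Callum ∩ Diego: 16:30-17:30.
Ximena ∩ Yara ∩ Callum ∩ Diego ∩ Sam: ∅.
Ximena ∩ Yara ∩ Callum ∩ Diego ∩ Sam ∩ Imani: ∅.
There is no time when everyone is free.
No common window is at least 60 minutes long.

none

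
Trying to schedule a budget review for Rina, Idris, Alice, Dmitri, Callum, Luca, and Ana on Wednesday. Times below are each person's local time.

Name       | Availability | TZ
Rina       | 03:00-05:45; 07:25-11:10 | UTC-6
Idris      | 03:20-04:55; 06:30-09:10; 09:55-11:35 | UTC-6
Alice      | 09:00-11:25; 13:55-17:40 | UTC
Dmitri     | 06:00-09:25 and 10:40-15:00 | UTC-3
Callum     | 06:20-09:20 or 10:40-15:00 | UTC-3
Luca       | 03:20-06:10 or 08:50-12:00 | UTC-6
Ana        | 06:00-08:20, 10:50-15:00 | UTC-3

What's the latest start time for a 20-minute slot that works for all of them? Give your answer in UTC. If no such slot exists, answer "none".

16:50

Rina in UTC: 09:00-11:45, 13:25-17:10 (add 6h to convert from UTC-6).
Idris in UTC: 09:20-10:55, 12:30-15:10, 15:55-17:35 (add 6h to convert from UTC-6).
Alice in UTC: 09:00-11:25, 13:55-17:40.
Dmitri in UTC: 09:00-12:25, 13:40-18:00 (add 3h to convert from UTC-3).
Callum in UTC: 09:20-12:20, 13:40-18:00 (add 3h to convert from UTC-3).
Luca in UTC: 09:20-12:10, 14:50-18:00 (add 6h to convert from UTC-6).
Ana in UTC: 09:00-11:20, 13:50-18:00 (add 3h to convert from UTC-3).
Rina ∩ Idris: 09:20-10:55, 13:25-15:10, 15:55-17:10.
Rina ∩ Idris ∩ Alice: 09:20-10:55, 13:55-15:10, 15:55-17:10.
Rina ∩ Idris ∩ Alice ∩ Dmitri: 09:20-10:55, 13:55-15:10, 15:55-17:10.
Rina ∩ Idris ∩ Alice ∩ Dmitri ∩ Callum: 09:20-10:55, 13:55-15:10, 15:55-17:10.
Rina ∩ Idris ∩ Alice ∩ Dmitri ∩ Callum ∩ Luca: 09:20-10:55, 14:50-15:10, 15:55-17:10.
Rina ∩ Idris ∩ Alice ∩ Dmitri ∩ Callum ∩ Luca ∩ Ana: 09:20-10:55, 14:50-15:10, 15:55-17:10.
The last common window of at least 20 minutes is 15:55-17:10; a 20-minute meeting can start as late as 16:50 and still end by 17:10.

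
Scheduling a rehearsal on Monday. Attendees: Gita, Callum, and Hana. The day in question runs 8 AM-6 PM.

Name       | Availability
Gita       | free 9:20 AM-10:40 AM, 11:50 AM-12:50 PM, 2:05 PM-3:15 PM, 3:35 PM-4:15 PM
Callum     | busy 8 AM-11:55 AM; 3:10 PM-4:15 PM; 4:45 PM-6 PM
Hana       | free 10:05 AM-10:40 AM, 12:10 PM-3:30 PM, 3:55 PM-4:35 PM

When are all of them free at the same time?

Gita free: 09:20-10:40, 11:50-12:50, 14:05-15:15, 15:35-16:15.
Callum free: 11:55-15:10, 16:15-16:45 (invert busy blocks within the working day).
Hana free: 10:05-10:40, 12:10-15:30, 15:55-16:35.
Gita ∩ Callum: 11:55-12:50, 14:05-15:10.
Gita ∩ Callum ∩ Hana: 12:10-12:50, 14:05-15:10.

12:10-12:50, 14:05-15:10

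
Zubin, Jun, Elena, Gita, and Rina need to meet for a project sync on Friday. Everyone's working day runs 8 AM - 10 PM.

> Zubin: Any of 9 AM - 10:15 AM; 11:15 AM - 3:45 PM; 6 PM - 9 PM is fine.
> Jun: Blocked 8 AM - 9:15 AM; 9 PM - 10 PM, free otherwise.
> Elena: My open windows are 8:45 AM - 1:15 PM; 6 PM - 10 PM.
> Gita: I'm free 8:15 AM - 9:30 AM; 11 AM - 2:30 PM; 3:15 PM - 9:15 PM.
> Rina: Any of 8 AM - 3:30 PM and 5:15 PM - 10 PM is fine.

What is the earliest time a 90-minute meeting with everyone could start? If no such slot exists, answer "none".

11:15

Zubin free: 09:00-10:15, 11:15-15:45, 18:00-21:00.
Jun free: 09:15-21:00 (invert busy blocks within the working day).
Elena free: 08:45-13:15, 18:00-22:00.
Gita free: 08:15-09:30, 11:00-14:30, 15:15-21:15.
Rina free: 08:00-15:30, 17:15-22:00.
Zubin ∩ Jun: 09:15-10:15, 11:15-15:45, 18:00-21:00.
Zubin ∩ Jun ∩ Elena: 09:15-10:15, 11:15-13:15, 18:00-21:00.
Zubin ∩ Jun ∩ Elena ∩ Gita: 09:15-09:30, 11:15-13:15, 18:00-21:00.
Zubin ∩ Jun ∩ Elena ∩ Gita ∩ Rina: 09:15-09:30, 11:15-13:15, 18:00-21:00.
The first common window of at least 90 minutes is 11:15-13:15, so the earliest start is 11:15.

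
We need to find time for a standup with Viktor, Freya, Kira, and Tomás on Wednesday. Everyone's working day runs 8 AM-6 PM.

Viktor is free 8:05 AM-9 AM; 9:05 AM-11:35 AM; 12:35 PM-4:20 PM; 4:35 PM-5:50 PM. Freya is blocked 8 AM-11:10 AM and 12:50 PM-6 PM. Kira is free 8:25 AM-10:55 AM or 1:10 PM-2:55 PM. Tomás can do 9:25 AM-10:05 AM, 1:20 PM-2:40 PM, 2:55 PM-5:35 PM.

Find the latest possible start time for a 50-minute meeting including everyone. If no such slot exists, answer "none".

none

Viktor free: 08:05-09:00, 09:05-11:35, 12:35-16:20, 16:35-17:50.
Freya free: 11:10-12:50 (invert busy blocks within the working day).
Kira free: 08:25-10:55, 13:10-14:55.
Tomás free: 09:25-10:05, 13:20-14:40, 14:55-17:35.
Viktor ∩ Freya: 11:10-11:35, 12:35-12:50.
Viktor ∩ Freya ∩ Kira: ∅.
Viktor ∩ Freya ∩ Kira ∩ Tomás: ∅.
There is no time when everyone is free.
No common window is at least 50 minutes long.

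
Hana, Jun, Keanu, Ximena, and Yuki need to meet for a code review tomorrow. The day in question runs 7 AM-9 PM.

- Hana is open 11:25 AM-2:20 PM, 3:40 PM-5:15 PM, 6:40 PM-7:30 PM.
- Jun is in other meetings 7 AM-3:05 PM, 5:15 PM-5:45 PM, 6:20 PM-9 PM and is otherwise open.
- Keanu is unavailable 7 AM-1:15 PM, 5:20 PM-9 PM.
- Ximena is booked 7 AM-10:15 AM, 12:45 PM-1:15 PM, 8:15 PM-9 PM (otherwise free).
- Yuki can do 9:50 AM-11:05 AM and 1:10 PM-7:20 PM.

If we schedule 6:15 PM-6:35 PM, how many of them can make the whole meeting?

2

Hana free: 11:25-14:20, 15:40-17:15, 18:40-19:30.
Jun free: 15:05-17:15, 17:45-18:20 (invert busy blocks within the working day).
Keanu free: 13:15-17:20 (invert busy blocks within the working day).
Ximena free: 10:15-12:45, 13:15-20:15 (invert busy blocks within the working day).
Yuki free: 09:50-11:05, 13:10-19:20.
Ximena and Yuki can make the full 18:15-18:35 slot — that's 2.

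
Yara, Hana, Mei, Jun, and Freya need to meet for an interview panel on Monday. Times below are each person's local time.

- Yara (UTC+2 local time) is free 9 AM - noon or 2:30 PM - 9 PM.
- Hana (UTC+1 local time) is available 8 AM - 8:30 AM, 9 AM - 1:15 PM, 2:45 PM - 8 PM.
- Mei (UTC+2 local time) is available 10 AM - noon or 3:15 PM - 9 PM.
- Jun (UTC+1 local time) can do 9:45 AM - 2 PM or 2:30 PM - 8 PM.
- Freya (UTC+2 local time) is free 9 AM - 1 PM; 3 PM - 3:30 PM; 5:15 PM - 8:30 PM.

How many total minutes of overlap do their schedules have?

270

Yara in UTC: 07:00-10:00, 12:30-19:00 (subtract 2h to convert from UTC+2).
Hana in UTC: 07:00-07:30, 08:00-12:15, 13:45-19:00 (subtract 1h to convert from UTC+1).
Mei in UTC: 08:00-10:00, 13:15-19:00 (subtract 2h to convert from UTC+2).
Jun in UTC: 08:45-13:00, 13:30-19:00 (subtract 1h to convert from UTC+1).
Freya in UTC: 07:00-11:00, 13:00-13:30, 15:15-18:30 (subtract 2h to convert from UTC+2).
Yara ∩ Hana: 07:00-07:30, 08:00-10:00, 13:45-19:00.
Yara ∩ Hana ∩ Mei: 08:00-10:00, 13:45-19:00.
Yara ∩ Hana ∩ Mei ∩ Jun: 08:45-10:00, 13:45-19:00.
Yara ∩ Hana ∩ Mei ∩ Jun ∩ Freya: 08:45-10:00, 15:15-18:30.
Summing the common windows: 75 + 195 = 270 minutes.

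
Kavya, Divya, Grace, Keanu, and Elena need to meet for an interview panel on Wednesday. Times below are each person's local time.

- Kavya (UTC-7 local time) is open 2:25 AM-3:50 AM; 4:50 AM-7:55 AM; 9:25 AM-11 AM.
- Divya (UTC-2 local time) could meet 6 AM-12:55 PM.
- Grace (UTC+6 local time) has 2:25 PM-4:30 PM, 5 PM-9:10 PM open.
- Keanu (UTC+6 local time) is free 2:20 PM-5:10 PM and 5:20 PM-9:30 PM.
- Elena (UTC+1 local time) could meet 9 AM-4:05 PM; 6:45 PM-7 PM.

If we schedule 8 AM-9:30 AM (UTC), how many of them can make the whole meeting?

2

Kavya in UTC: 09:25-10:50, 11:50-14:55, 16:25-18:00 (add 7h to convert from UTC-7).
Divya in UTC: 08:00-14:55 (add 2h to convert from UTC-2).
Grace in UTC: 08:25-10:30, 11:00-15:10 (subtract 6h to convert from UTC+6).
Keanu in UTC: 08:20-11:10, 11:20-15:30 (subtract 6h to convert from UTC+6).
Elena in UTC: 08:00-15:05, 17:45-18:00 (subtract 1h to convert from UTC+1).
Divya and Elena can make the full 08:00-09:30 slot — that's 2.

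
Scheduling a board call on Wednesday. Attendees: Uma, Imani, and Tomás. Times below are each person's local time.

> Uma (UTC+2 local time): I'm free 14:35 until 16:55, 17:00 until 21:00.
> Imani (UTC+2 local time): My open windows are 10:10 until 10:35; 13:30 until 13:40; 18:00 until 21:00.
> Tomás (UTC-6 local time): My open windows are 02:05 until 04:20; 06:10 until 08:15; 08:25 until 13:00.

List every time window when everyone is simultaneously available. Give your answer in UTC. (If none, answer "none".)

Uma in UTC: 12:35-14:55, 15:00-19:00 (subtract 2h to convert from UTC+2).
Imani in UTC: 08:10-08:35, 11:30-11:40, 16:00-19:00 (subtract 2h to convert from UTC+2).
Tomás in UTC: 08:05-10:20, 12:10-14:15, 14:25-19:00 (add 6h to convert from UTC-6).
Uma ∩ Imani: 16:00-19:00.
Uma ∩ Imani ∩ Tomás: 16:00-19:00.

16:00-19:00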